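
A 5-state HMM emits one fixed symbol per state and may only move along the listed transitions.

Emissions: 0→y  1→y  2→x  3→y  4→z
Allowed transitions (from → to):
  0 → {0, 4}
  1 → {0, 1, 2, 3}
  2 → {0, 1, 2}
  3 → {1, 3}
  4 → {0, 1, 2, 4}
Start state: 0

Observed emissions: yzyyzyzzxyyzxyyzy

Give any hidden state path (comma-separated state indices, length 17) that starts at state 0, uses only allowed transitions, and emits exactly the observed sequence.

0,4,0,0,4,0,4,4,2,0,0,4,2,1,0,4,1

  [0] y  {0,1,3}  => 0  start
  [1] z  {4}  => 4  0->4 ok
  [2] y  {0,1,3}  => 0  4->0 ok
  [3] y  {0,1,3}  => 0  0->0 ok
  [4] z  {4}  => 4  0->4 ok
  [5] y  {0,1,3}  => 0  4->0 ok
  [6] z  {4}  => 4  0->4 ok
  [7] z  {4}  => 4  4->4 ok
  [8] x  {2}  => 2  4->2 ok
  [9] y  {0,1,3}  => 0  2->0 ok
  [10] y  {0,1,3}  => 0  0->0 ok
  [11] z  {4}  => 4  0->4 ok
  [12] x  {2}  => 2  4->2 ok
  [13] y  {0,1,3}  => 1  2->1 ok
  [14] y  {0,1,3}  => 0  1->0 ok
  [15] z  {4}  => 4  0->4 ok
  [16] y  {0,1,3}  => 1  4->1 ok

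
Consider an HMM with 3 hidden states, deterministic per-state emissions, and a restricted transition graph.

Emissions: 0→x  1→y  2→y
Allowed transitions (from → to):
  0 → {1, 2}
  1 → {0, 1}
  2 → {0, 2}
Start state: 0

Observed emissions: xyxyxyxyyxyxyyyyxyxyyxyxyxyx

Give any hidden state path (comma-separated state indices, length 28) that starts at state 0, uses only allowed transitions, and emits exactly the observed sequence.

0,1,0,1,0,2,0,1,1,0,1,0,1,1,1,1,0,2,0,2,2,0,1,0,1,0,1,0

  pos 0: x in {0}, choose 0; start
  pos 1: y in {1,2}, choose 1; 0->1 ok
  pos 2: x in {0}, choose 0; 1->0 ok
  pos 3: y in {1,2}, choose 1; 0->1 ok
  pos 4: x in {0}, choose 0; 1->0 ok
  pos 5: y in {1,2}, choose 2; 0->2 ok
  pos 6: x in {0}, choose 0; 2->0 ok
  pos 7: y in {1,2}, choose 1; 0->1 ok
  pos 8: y in {1,2}, choose 1; 1->1 ok
  pos 9: x in {0}, choose 0; 1->0 ok
  pos 10: y in {1,2}, choose 1; 0->1 ok
  pos 11: x in {0}, choose 0; 1->0 ok
  pos 12: y in {1,2}, choose 1; 0->1 ok
  pos 13: y in {1,2}, choose 1; 1->1 ok
  pos 14: y in {1,2}, choose 1; 1->1 ok
  pos 15: y in {1,2}, choose 1; 1->1 ok
  pos 16: x in {0}, choose 0; 1->0 ok
  pos 17: y in {1,2}, choose 2; 0->2 ok
  pos 18: x in {0}, choose 0; 2->0 ok
  pos 19: y in {1,2}, choose 2; 0->2 ok
  pos 20: y in {1,2}, choose 2; 2->2 ok
  pos 21: x in {0}, choose 0; 2->0 ok
  pos 22: y in {1,2}, choose 1; 0->1 ok
  pos 23: x in {0}, choose 0; 1->0 ok
  pos 24: y in {1,2}, choose 1; 0->1 ok
  pos 25: x in {0}, choose 0; 1->0 ok
  pos 26: y in {1,2}, choose 1; 0->1 ok
  pos 27: x in {0}, choose 0; 1->0 ok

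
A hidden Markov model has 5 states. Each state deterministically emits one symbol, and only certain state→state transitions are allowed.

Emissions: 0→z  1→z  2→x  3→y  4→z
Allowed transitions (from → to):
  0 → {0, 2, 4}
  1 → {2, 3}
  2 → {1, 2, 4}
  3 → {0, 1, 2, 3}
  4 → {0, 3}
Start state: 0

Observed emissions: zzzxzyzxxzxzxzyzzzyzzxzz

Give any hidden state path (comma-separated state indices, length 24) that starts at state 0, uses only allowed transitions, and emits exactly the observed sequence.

0,4,0,2,1,3,1,2,2,1,2,1,2,4,3,0,0,4,3,0,0,2,4,0

  t0 'z' -> {0,1,4}, take 0 (start)
  t1 'z' -> {0,1,4}, take 4 (0->4 ok)
  t2 'z' -> {0,1,4}, take 0 (4->0 ok)
  t3 'x' -> {2}, take 2 (0->2 ok)
  t4 'z' -> {0,1,4}, take 1 (2->1 ok)
  t5 'y' -> {3}, take 3 (1->3 ok)
  t6 'z' -> {0,1,4}, take 1 (3->1 ok)
  t7 'x' -> {2}, take 2 (1->2 ok)
  t8 'x' -> {2}, take 2 (2->2 ok)
  t9 'z' -> {0,1,4}, take 1 (2->1 ok)
  t10 'x' -> {2}, take 2 (1->2 ok)
  t11 'z' -> {0,1,4}, take 1 (2->1 ok)
  t12 'x' -> {2}, take 2 (1->2 ok)
  t13 'z' -> {0,1,4}, take 4 (2->4 ok)
  t14 'y' -> {3}, take 3 (4->3 ok)
  t15 'z' -> {0,1,4}, take 0 (3->0 ok)
  t16 'z' -> {0,1,4}, take 0 (0->0 ok)
  t17 'z' -> {0,1,4}, take 4 (0->4 ok)
  t18 'y' -> {3}, take 3 (4->3 ok)
  t19 'z' -> {0,1,4}, take 0 (3->0 ok)
  t20 'z' -> {0,1,4}, take 0 (0->0 ok)
  t21 'x' -> {2}, take 2 (0->2 ok)
  t22 'z' -> {0,1,4}, take 4 (2->4 ok)
  t23 'z' -> {0,1,4}, take 0 (4->0 ok)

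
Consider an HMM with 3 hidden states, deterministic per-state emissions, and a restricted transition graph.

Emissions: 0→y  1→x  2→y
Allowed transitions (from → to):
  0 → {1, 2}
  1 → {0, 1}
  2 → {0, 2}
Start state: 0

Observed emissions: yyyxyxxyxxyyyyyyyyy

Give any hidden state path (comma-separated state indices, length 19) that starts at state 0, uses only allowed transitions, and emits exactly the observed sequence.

  [0] y  {0,2}  => 0  start
  [1] y  {0,2}  => 2  0->2 ok
  [2] y  {0,2}  => 0  2->0 ok
  [3] x  {1}  => 1  0->1 ok
  [4] y  {0,2}  => 0  1->0 ok
  [5] x  {1}  => 1  0->1 ok
  [6] x  {1}  => 1  1->1 ok
  [7] y  {0,2}  => 0  1->0 ok
  [8] x  {1}  => 1  0->1 ok
  [9] x  {1}  => 1  1->1 ok
  [10] y  {0,2}  => 0  1->0 ok
  [11] y  {0,2}  => 2  0->2 ok
  [12] y  {0,2}  => 2  2->2 ok
  [13] y  {0,2}  => 0  2->0 ok
  [14] y  {0,2}  => 2  0->2 ok
  [15] y  {0,2}  => 2  2->2 ok
  [16] y  {0,2}  => 0  2->0 ok
  [17] y  {0,2}  => 2  0->2 ok
  [18] y  {0,2}  => 0  2->0 ok

0,2,0,1,0,1,1,0,1,1,0,2,2,0,2,2,0,2,0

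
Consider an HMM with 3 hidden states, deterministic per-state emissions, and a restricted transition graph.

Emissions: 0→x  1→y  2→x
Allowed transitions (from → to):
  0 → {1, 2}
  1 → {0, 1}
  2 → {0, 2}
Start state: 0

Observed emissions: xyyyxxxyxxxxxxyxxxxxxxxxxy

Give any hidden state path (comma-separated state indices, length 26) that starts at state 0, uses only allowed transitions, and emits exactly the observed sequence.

  0: obs=x cand={0,2} pick 0 [start]
  1: obs=y cand={1} pick 1 [0->1 ok]
  2: obs=y cand={1} pick 1 [1->1 ok]
  3: obs=y cand={1} pick 1 [1->1 ok]
  4: obs=x cand={0,2} pick 0 [1->0 ok]
  5: obs=x cand={0,2} pick 2 [0->2 ok]
  6: obs=x cand={0,2} pick 0 [2->0 ok]
  7: obs=y cand={1} pick 1 [0->1 ok]
  8: obs=x cand={0,2} pick 0 [1->0 ok]
  9: obs=x cand={0,2} pick 2 [0->2 ok]
  10: obs=x cand={0,2} pick 0 [2->0 ok]
  11: obs=x cand={0,2} pick 2 [0->2 ok]
  12: obs=x cand={0,2} pick 2 [2->2 ok]
  13: obs=x cand={0,2} pick 0 [2->0 ok]
  14: obs=y cand={1} pick 1 [0->1 ok]
  15: obs=x cand={0,2} pick 0 [1->0 ok]
  16: obs=x cand={0,2} pick 2 [0->2 ok]
  17: obs=x cand={0,2} pick 2 [2->2 ok]
  18: obs=x cand={0,2} pick 0 [2->0 ok]
  19: obs=x cand={0,2} pick 2 [0->2 ok]
  20: obs=x cand={0,2} pick 2 [2->2 ok]
  21: obs=x cand={0,2} pick 2 [2->2 ok]
  22: obs=x cand={0,2} pick 0 [2->0 ok]
  23: obs=x cand={0,2} pick 2 [0->2 ok]
  24: obs=x cand={0,2} pick 0 [2->0 ok]
  25: obs=y cand={1} pick 1 [0->1 ok]

0,1,1,1,0,2,0,1,0,2,0,2,2,0,1,0,2,2,0,2,2,2,0,2,0,1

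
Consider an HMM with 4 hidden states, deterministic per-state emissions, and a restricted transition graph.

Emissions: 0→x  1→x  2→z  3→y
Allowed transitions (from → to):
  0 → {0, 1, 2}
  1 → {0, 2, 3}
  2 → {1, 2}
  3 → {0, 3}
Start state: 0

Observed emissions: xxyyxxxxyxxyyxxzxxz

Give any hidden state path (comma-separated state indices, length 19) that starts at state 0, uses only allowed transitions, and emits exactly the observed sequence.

0,1,3,3,0,0,0,1,3,0,1,3,3,0,0,2,1,0,2

  0: obs=x cand={0,1} pick 0 [start]
  1: obs=x cand={0,1} pick 1 [0->1 ok]
  2: obs=y cand={3} pick 3 [1->3 ok]
  3: obs=y cand={3} pick 3 [3->3 ok]
  4: obs=x cand={0,1} pick 0 [3->0 ok]
  5: obs=x cand={0,1} pick 0 [0->0 ok]
  6: obs=x cand={0,1} pick 0 [0->0 ok]
  7: obs=x cand={0,1} pick 1 [0->1 ok]
  8: obs=y cand={3} pick 3 [1->3 ok]
  9: obs=x cand={0,1} pick 0 [3->0 ok]
  10: obs=x cand={0,1} pick 1 [0->1 ok]
  11: obs=y cand={3} pick 3 [1->3 ok]
  12: obs=y cand={3} pick 3 [3->3 ok]
  13: obs=x cand={0,1} pick 0 [3->0 ok]
  14: obs=x cand={0,1} pick 0 [0->0 ok]
  15: obs=z cand={2} pick 2 [0->2 ok]
  16: obs=x cand={0,1} pick 1 [2->1 ok]
  17: obs=x cand={0,1} pick 0 [1->0 ok]
  18: obs=z cand={2} pick 2 [0->2 ok]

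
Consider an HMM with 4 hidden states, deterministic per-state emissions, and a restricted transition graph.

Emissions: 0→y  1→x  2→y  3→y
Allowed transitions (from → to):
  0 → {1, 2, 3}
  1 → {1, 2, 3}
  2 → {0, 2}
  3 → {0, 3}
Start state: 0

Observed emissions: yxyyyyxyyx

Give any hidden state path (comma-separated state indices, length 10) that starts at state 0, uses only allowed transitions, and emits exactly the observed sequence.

0,1,2,2,2,0,1,2,0,1

  t0 'y' -> {0,2,3}, take 0 (start)
  t1 'x' -> {1}, take 1 (0->1 ok)
  t2 'y' -> {0,2,3}, take 2 (1->2 ok)
  t3 'y' -> {0,2,3}, take 2 (2->2 ok)
  t4 'y' -> {0,2,3}, take 2 (2->2 ok)
  t5 'y' -> {0,2,3}, take 0 (2->0 ok)
  t6 'x' -> {1}, take 1 (0->1 ok)
  t7 'y' -> {0,2,3}, take 2 (1->2 ok)
  t8 'y' -> {0,2,3}, take 0 (2->0 ok)
  t9 'x' -> {1}, take 1 (0->1 ok)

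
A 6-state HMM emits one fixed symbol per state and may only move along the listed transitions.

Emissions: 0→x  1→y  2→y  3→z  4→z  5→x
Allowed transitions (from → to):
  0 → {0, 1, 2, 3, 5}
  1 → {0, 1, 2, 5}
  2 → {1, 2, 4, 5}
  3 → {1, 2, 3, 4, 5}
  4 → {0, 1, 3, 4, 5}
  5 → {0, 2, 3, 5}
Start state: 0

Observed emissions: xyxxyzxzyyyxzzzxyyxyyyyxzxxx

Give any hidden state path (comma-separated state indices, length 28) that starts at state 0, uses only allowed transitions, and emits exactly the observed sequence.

  t0 'x' -> {0,5}, take 0 (start)
  t1 'y' -> {1,2}, take 2 (0->2 ok)
  t2 'x' -> {0,5}, take 5 (2->5 ok)
  t3 'x' -> {0,5}, take 0 (5->0 ok)
  t4 'y' -> {1,2}, take 2 (0->2 ok)
  t5 'z' -> {3,4}, take 4 (2->4 ok)
  t6 'x' -> {0,5}, take 0 (4->0 ok)
  t7 'z' -> {3,4}, take 3 (0->3 ok)
  t8 'y' -> {1,2}, take 2 (3->2 ok)
  t9 'y' -> {1,2}, take 2 (2->2 ok)
  t10 'y' -> {1,2}, take 1 (2->1 ok)
  t11 'x' -> {0,5}, take 0 (1->0 ok)
  t12 'z' -> {3,4}, take 3 (0->3 ok)
  t13 'z' -> {3,4}, take 4 (3->4 ok)
  t14 'z' -> {3,4}, take 4 (4->4 ok)
  t15 'x' -> {0,5}, take 0 (4->0 ok)
  t16 'y' -> {1,2}, take 1 (0->1 ok)
  t17 'y' -> {1,2}, take 1 (1->1 ok)
  t18 'x' -> {0,5}, take 0 (1->0 ok)
  t19 'y' -> {1,2}, take 1 (0->1 ok)
  t20 'y' -> {1,2}, take 2 (1->2 ok)
  t21 'y' -> {1,2}, take 1 (2->1 ok)
  t22 'y' -> {1,2}, take 1 (1->1 ok)
  t23 'x' -> {0,5}, take 0 (1->0 ok)
  t24 'z' -> {3,4}, take 3 (0->3 ok)
  t25 'x' -> {0,5}, take 5 (3->5 ok)
  t26 'x' -> {0,5}, take 0 (5->0 ok)
  t27 'x' -> {0,5}, take 5 (0->5 ok)

0,2,5,0,2,4,0,3,2,2,1,0,3,4,4,0,1,1,0,1,2,1,1,0,3,5,0,5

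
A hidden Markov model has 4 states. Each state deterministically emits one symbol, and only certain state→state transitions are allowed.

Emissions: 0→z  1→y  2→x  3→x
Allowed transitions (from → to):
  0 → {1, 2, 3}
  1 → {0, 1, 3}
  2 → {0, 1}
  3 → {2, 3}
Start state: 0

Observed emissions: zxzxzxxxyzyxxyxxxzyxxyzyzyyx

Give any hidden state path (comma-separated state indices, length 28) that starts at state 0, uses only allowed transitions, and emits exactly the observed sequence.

  [0] z  {0}  => 0  start
  [1] x  {2,3}  => 2  0->2 ok
  [2] z  {0}  => 0  2->0 ok
  [3] x  {2,3}  => 2  0->2 ok
  [4] z  {0}  => 0  2->0 ok
  [5] x  {2,3}  => 3  0->3 ok
  [6] x  {2,3}  => 3  3->3 ok
  [7] x  {2,3}  => 2  3->2 ok
  [8] y  {1}  => 1  2->1 ok
  [9] z  {0}  => 0  1->0 ok
  [10] y  {1}  => 1  0->1 ok
  [11] x  {2,3}  => 3  1->3 ok
  [12] x  {2,3}  => 2  3->2 ok
  [13] y  {1}  => 1  2->1 ok
  [14] x  {2,3}  => 3  1->3 ok
  [15] x  {2,3}  => 3  3->3 ok
  [16] x  {2,3}  => 2  3->2 ok
  [17] z  {0}  => 0  2->0 ok
  [18] y  {1}  => 1  0->1 ok
  [19] x  {2,3}  => 3  1->3 ok
  [20] x  {2,3}  => 2  3->2 ok
  [21] y  {1}  => 1  2->1 ok
  [22] z  {0}  => 0  1->0 ok
  [23] y  {1}  => 1  0->1 ok
  [24] z  {0}  => 0  1->0 ok
  [25] y  {1}  => 1  0->1 ok
  [26] y  {1}  => 1  1->1 ok
  [27] x  {2,3}  => 3  1->3 ok

0,2,0,2,0,3,3,2,1,0,1,3,2,1,3,3,2,0,1,3,2,1,0,1,0,1,1,3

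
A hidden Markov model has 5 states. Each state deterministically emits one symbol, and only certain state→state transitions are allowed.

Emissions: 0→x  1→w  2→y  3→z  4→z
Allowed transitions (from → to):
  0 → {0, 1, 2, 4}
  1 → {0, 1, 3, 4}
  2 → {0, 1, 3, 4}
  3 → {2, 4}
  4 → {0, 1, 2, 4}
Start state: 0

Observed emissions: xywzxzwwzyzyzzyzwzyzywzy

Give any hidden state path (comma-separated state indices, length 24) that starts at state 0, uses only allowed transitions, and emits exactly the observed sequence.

0,2,1,4,0,4,1,1,4,2,3,2,3,4,2,4,1,4,2,4,2,1,4,2

  t0 'x' -> {0}, take 0 (start)
  t1 'y' -> {2}, take 2 (0->2 ok)
  t2 'w' -> {1}, take 1 (2->1 ok)
  t3 'z' -> {3,4}, take 4 (1->4 ok)
  t4 'x' -> {0}, take 0 (4->0 ok)
  t5 'z' -> {3,4}, take 4 (0->4 ok)
  t6 'w' -> {1}, take 1 (4->1 ok)
  t7 'w' -> {1}, take 1 (1->1 ok)
  t8 'z' -> {3,4}, take 4 (1->4 ok)
  t9 'y' -> {2}, take 2 (4->2 ok)
  t10 'z' -> {3,4}, take 3 (2->3 ok)
  t11 'y' -> {2}, take 2 (3->2 ok)
  t12 'z' -> {3,4}, take 3 (2->3 ok)
  t13 'z' -> {3,4}, take 4 (3->4 ok)
  t14 'y' -> {2}, take 2 (4->2 ok)
  t15 'z' -> {3,4}, take 4 (2->4 ok)
  t16 'w' -> {1}, take 1 (4->1 ok)
  t17 'z' -> {3,4}, take 4 (1->4 ok)
  t18 'y' -> {2}, take 2 (4->2 ok)
  t19 'z' -> {3,4}, take 4 (2->4 ok)
  t20 'y' -> {2}, take 2 (4->2 ok)
  t21 'w' -> {1}, take 1 (2->1 ok)
  t22 'z' -> {3,4}, take 4 (1->4 ok)
  t23 'y' -> {2}, take 2 (4->2 ok)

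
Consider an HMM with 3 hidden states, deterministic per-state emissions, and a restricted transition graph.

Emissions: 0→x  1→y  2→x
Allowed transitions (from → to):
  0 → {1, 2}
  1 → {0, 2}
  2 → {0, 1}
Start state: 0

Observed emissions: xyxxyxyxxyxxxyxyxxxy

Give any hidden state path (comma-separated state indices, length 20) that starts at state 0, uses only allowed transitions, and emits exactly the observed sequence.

  t0 'x' -> {0,2}, take 0 (start)
  t1 'y' -> {1}, take 1 (0->1 ok)
  t2 'x' -> {0,2}, take 2 (1->2 ok)
  t3 'x' -> {0,2}, take 0 (2->0 ok)
  t4 'y' -> {1}, take 1 (0->1 ok)
  t5 'x' -> {0,2}, take 0 (1->0 ok)
  t6 'y' -> {1}, take 1 (0->1 ok)
  t7 'x' -> {0,2}, take 0 (1->0 ok)
  t8 'x' -> {0,2}, take 2 (0->2 ok)
  t9 'y' -> {1}, take 1 (2->1 ok)
  t10 'x' -> {0,2}, take 2 (1->2 ok)
  t11 'x' -> {0,2}, take 0 (2->0 ok)
  t12 'x' -> {0,2}, take 2 (0->2 ok)
  t13 'y' -> {1}, take 1 (2->1 ok)
  t14 'x' -> {0,2}, take 0 (1->0 ok)
  t15 'y' -> {1}, take 1 (0->1 ok)
  t16 'x' -> {0,2}, take 0 (1->0 ok)
  t17 'x' -> {0,2}, take 2 (0->2 ok)
  t18 'x' -> {0,2}, take 0 (2->0 ok)
  t19 'y' -> {1}, take 1 (0->1 ok)

0,1,2,0,1,0,1,0,2,1,2,0,2,1,0,1,0,2,0,1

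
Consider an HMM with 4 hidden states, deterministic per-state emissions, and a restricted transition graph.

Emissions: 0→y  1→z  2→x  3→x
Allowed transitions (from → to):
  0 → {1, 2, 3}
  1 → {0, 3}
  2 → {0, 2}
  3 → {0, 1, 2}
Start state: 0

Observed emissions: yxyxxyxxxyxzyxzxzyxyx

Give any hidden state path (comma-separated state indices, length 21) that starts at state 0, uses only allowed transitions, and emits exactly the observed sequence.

0,2,0,2,2,0,2,2,2,0,3,1,0,3,1,3,1,0,2,0,2

  t0 'y' -> {0}, take 0 (start)
  t1 'x' -> {2,3}, take 2 (0->2 ok)
  t2 'y' -> {0}, take 0 (2->0 ok)
  t3 'x' -> {2,3}, take 2 (0->2 ok)
  t4 'x' -> {2,3}, take 2 (2->2 ok)
  t5 'y' -> {0}, take 0 (2->0 ok)
  t6 'x' -> {2,3}, take 2 (0->2 ok)
  t7 'x' -> {2,3}, take 2 (2->2 ok)
  t8 'x' -> {2,3}, take 2 (2->2 ok)
  t9 'y' -> {0}, take 0 (2->0 ok)
  t10 'x' -> {2,3}, take 3 (0->3 ok)
  t11 'z' -> {1}, take 1 (3->1 ok)
  t12 'y' -> {0}, take 0 (1->0 ok)
  t13 'x' -> {2,3}, take 3 (0->3 ok)
  t14 'z' -> {1}, take 1 (3->1 ok)
  t15 'x' -> {2,3}, take 3 (1->3 ok)
  t16 'z' -> {1}, take 1 (3->1 ok)
  t17 'y' -> {0}, take 0 (1->0 ok)
  t18 'x' -> {2,3}, take 2 (0->2 ok)
  t19 'y' -> {0}, take 0 (2->0 ok)
  t20 'x' -> {2,3}, take 2 (0->2 ok)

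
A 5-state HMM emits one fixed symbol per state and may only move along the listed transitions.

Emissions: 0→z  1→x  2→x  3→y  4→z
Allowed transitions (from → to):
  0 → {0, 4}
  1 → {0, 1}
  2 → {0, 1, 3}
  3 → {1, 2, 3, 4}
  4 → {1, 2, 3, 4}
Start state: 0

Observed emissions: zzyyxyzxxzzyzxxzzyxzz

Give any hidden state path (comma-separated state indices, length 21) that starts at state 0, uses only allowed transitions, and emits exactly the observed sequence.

0,4,3,3,2,3,4,1,1,0,4,3,4,2,1,0,4,3,1,0,4

  t0 'z' -> {0,4}, take 0 (start)
  t1 'z' -> {0,4}, take 4 (0->4 ok)
  t2 'y' -> {3}, take 3 (4->3 ok)
  t3 'y' -> {3}, take 3 (3->3 ok)
  t4 'x' -> {1,2}, take 2 (3->2 ok)
  t5 'y' -> {3}, take 3 (2->3 ok)
  t6 'z' -> {0,4}, take 4 (3->4 ok)
  t7 'x' -> {1,2}, take 1 (4->1 ok)
  t8 'x' -> {1,2}, take 1 (1->1 ok)
  t9 'z' -> {0,4}, take 0 (1->0 ok)
  t10 'z' -> {0,4}, take 4 (0->4 ok)
  t11 'y' -> {3}, take 3 (4->3 ok)
  t12 'z' -> {0,4}, take 4 (3->4 ok)
  t13 'x' -> {1,2}, take 2 (4->2 ok)
  t14 'x' -> {1,2}, take 1 (2->1 ok)
  t15 'z' -> {0,4}, take 0 (1->0 ok)
  t16 'z' -> {0,4}, take 4 (0->4 ok)
  t17 'y' -> {3}, take 3 (4->3 ok)
  t18 'x' -> {1,2}, take 1 (3->1 ok)
  t19 'z' -> {0,4}, take 0 (1->0 ok)
  t20 'z' -> {0,4}, take 4 (0->4 ok)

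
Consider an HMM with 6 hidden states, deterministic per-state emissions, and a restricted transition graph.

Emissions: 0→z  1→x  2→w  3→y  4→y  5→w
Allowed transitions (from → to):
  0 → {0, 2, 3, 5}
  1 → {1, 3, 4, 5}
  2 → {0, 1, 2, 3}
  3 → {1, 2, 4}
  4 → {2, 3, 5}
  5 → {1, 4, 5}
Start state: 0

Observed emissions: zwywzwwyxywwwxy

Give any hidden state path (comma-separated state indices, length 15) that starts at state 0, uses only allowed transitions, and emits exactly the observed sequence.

0,2,3,2,0,2,2,3,1,4,5,5,5,1,3

  t0 'z' -> {0}, take 0 (start)
  t1 'w' -> {2,5}, take 2 (0->2 ok)
  t2 'y' -> {3,4}, take 3 (2->3 ok)
  t3 'w' -> {2,5}, take 2 (3->2 ok)
  t4 'z' -> {0}, take 0 (2->0 ok)
  t5 'w' -> {2,5}, take 2 (0->2 ok)
  t6 'w' -> {2,5}, take 2 (2->2 ok)
  t7 'y' -> {3,4}, take 3 (2->3 ok)
  t8 'x' -> {1}, take 1 (3->1 ok)
  t9 'y' -> {3,4}, take 4 (1->4 ok)
  t10 'w' -> {2,5}, take 5 (4->5 ok)
  t11 'w' -> {2,5}, take 5 (5->5 ok)
  t12 'w' -> {2,5}, take 5 (5->5 ok)
  t13 'x' -> {1}, take 1 (5->1 ok)
  t14 'y' -> {3,4}, take 3 (1->3 ok)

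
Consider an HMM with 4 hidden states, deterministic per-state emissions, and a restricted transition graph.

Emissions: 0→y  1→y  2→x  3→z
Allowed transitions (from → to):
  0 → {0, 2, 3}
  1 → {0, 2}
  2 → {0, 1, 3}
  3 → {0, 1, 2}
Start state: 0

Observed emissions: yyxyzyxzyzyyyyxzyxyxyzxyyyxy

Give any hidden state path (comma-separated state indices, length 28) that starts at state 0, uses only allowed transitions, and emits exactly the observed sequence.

0,0,2,0,3,1,2,3,0,3,0,0,0,0,2,3,1,2,1,2,0,3,2,0,0,0,2,0

  [0] y  {0,1}  => 0  start
  [1] y  {0,1}  => 0  0->0 ok
  [2] x  {2}  => 2  0->2 ok
  [3] y  {0,1}  => 0  2->0 ok
  [4] z  {3}  => 3  0->3 ok
  [5] y  {0,1}  => 1  3->1 ok
  [6] x  {2}  => 2  1->2 ok
  [7] z  {3}  => 3  2->3 ok
  [8] y  {0,1}  => 0  3->0 ok
  [9] z  {3}  => 3  0->3 ok
  [10] y  {0,1}  => 0  3->0 ok
  [11] y  {0,1}  => 0  0->0 ok
  [12] y  {0,1}  => 0  0->0 ok
  [13] y  {0,1}  => 0  0->0 ok
  [14] x  {2}  => 2  0->2 ok
  [15] z  {3}  => 3  2->3 ok
  [16] y  {0,1}  => 1  3->1 ok
  [17] x  {2}  => 2  1->2 ok
  [18] y  {0,1}  => 1  2->1 ok
  [19] x  {2}  => 2  1->2 ok
  [20] y  {0,1}  => 0  2->0 ok
  [21] z  {3}  => 3  0->3 ok
  [22] x  {2}  => 2  3->2 ok
  [23] y  {0,1}  => 0  2->0 ok
  [24] y  {0,1}  => 0  0->0 ok
  [25] y  {0,1}  => 0  0->0 ok
  [26] x  {2}  => 2  0->2 ok
  [27] y  {0,1}  => 0  2->0 ok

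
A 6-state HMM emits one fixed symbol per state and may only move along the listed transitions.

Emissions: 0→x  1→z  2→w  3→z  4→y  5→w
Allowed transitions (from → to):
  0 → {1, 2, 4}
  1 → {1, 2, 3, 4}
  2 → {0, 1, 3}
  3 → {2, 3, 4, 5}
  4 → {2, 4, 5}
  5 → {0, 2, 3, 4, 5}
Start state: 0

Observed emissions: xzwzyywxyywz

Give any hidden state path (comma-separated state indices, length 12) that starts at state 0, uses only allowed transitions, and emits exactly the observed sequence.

  0: obs=x cand={0} pick 0 [start]
  1: obs=z cand={1,3} pick 1 [0->1 ok]
  2: obs=w cand={2,5} pick 2 [1->2 ok]
  3: obs=z cand={1,3} pick 3 [2->3 ok]
  4: obs=y cand={4} pick 4 [3->4 ok]
  5: obs=y cand={4} pick 4 [4->4 ok]
  6: obs=w cand={2,5} pick 2 [4->2 ok]
  7: obs=x cand={0} pick 0 [2->0 ok]
  8: obs=y cand={4} pick 4 [0->4 ok]
  9: obs=y cand={4} pick 4 [4->4 ok]
  10: obs=w cand={2,5} pick 2 [4->2 ok]
  11: obs=z cand={1,3} pick 3 [2->3 ok]

0,1,2,3,4,4,2,0,4,4,2,3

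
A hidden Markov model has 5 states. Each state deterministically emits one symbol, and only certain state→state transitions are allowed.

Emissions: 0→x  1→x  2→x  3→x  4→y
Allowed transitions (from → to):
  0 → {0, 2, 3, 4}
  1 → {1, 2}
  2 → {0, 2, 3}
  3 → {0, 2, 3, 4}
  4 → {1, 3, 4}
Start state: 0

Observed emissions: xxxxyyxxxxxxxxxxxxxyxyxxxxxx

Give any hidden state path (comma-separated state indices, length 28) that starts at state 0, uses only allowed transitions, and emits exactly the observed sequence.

  pos 0: x in {0,1,2,3}, choose 0; start
  pos 1: x in {0,1,2,3}, choose 2; 0->2 ok
  pos 2: x in {0,1,2,3}, choose 0; 2->0 ok
  pos 3: x in {0,1,2,3}, choose 0; 0->0 ok
  pos 4: y in {4}, choose 4; 0->4 ok
  pos 5: y in {4}, choose 4; 4->4 ok
  pos 6: x in {0,1,2,3}, choose 1; 4->1 ok
  pos 7: x in {0,1,2,3}, choose 1; 1->1 ok
  pos 8: x in {0,1,2,3}, choose 1; 1->1 ok
  pos 9: x in {0,1,2,3}, choose 1; 1->1 ok
  pos 10: x in {0,1,2,3}, choose 1; 1->1 ok
  pos 11: x in {0,1,2,3}, choose 2; 1->2 ok
  pos 12: x in {0,1,2,3}, choose 3; 2->3 ok
  pos 13: x in {0,1,2,3}, choose 2; 3->2 ok
  pos 14: x in {0,1,2,3}, choose 3; 2->3 ok
  pos 15: x in {0,1,2,3}, choose 2; 3->2 ok
  pos 16: x in {0,1,2,3}, choose 2; 2->2 ok
  pos 17: x in {0,1,2,3}, choose 3; 2->3 ok
  pos 18: x in {0,1,2,3}, choose 3; 3->3 ok
  pos 19: y in {4}, choose 4; 3->4 ok
  pos 20: x in {0,1,2,3}, choose 3; 4->3 ok
  pos 21: y in {4}, choose 4; 3->4 ok
  pos 22: x in {0,1,2,3}, choose 1; 4->1 ok
  pos 23: x in {0,1,2,3}, choose 1; 1->1 ok
  pos 24: x in {0,1,2,3}, choose 1; 1->1 ok
  pos 25: x in {0,1,2,3}, choose 1; 1->1 ok
  pos 26: x in {0,1,2,3}, choose 1; 1->1 ok
  pos 27: x in {0,1,2,3}, choose 1; 1->1 ok

0,2,0,0,4,4,1,1,1,1,1,2,3,2,3,2,2,3,3,4,3,4,1,1,1,1,1,1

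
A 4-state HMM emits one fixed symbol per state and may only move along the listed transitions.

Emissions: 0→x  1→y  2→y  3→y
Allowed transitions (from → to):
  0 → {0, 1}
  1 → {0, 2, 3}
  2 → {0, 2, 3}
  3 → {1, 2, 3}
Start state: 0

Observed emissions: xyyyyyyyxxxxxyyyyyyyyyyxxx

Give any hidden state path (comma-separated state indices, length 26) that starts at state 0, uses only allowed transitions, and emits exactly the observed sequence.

  [0] x  {0}  => 0  start
  [1] y  {1,2,3}  => 1  0->1 ok
  [2] y  {1,2,3}  => 2  1->2 ok
  [3] y  {1,2,3}  => 3  2->3 ok
  [4] y  {1,2,3}  => 3  3->3 ok
  [5] y  {1,2,3}  => 3  3->3 ok
  [6] y  {1,2,3}  => 3  3->3 ok
  [7] y  {1,2,3}  => 1  3->1 ok
  [8] x  {0}  => 0  1->0 ok
  [9] x  {0}  => 0  0->0 ok
  [10] x  {0}  => 0  0->0 ok
  [11] x  {0}  => 0  0->0 ok
  [12] x  {0}  => 0  0->0 ok
  [13] y  {1,2,3}  => 1  0->1 ok
  [14] y  {1,2,3}  => 3  1->3 ok
  [15] y  {1,2,3}  => 3  3->3 ok
  [16] y  {1,2,3}  => 3  3->3 ok
  [17] y  {1,2,3}  => 3  3->3 ok
  [18] y  {1,2,3}  => 1  3->1 ok
  [19] y  {1,2,3}  => 3  1->3 ok
  [20] y  {1,2,3}  => 3  3->3 ok
  [21] y  {1,2,3}  => 3  3->3 ok
  [22] y  {1,2,3}  => 1  3->1 ok
  [23] x  {0}  => 0  1->0 ok
  [24] x  {0}  => 0  0->0 ok
  [25] x  {0}  => 0  0->0 ok

0,1,2,3,3,3,3,1,0,0,0,0,0,1,3,3,3,3,1,3,3,3,1,0,0,0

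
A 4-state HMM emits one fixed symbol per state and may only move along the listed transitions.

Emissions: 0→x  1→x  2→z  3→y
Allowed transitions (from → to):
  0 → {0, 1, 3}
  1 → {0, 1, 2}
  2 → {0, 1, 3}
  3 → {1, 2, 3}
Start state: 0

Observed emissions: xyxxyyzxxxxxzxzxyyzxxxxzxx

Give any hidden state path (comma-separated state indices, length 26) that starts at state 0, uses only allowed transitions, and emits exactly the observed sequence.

  [0] x  {0,1}  => 0  start
  [1] y  {3}  => 3  0->3 ok
  [2] x  {0,1}  => 1  3->1 ok
  [3] x  {0,1}  => 0  1->0 ok
  [4] y  {3}  => 3  0->3 ok
  [5] y  {3}  => 3  3->3 ok
  [6] z  {2}  => 2  3->2 ok
  [7] x  {0,1}  => 1  2->1 ok
  [8] x  {0,1}  => 1  1->1 ok
  [9] x  {0,1}  => 0  1->0 ok
  [10] x  {0,1}  => 1  0->1 ok
  [11] x  {0,1}  => 1  1->1 ok
  [12] z  {2}  => 2  1->2 ok
  [13] x  {0,1}  => 1  2->1 ok
  [14] z  {2}  => 2  1->2 ok
  [15] x  {0,1}  => 0  2->0 ok
  [16] y  {3}  => 3  0->3 ok
  [17] y  {3}  => 3  3->3 ok
  [18] z  {2}  => 2  3->2 ok
  [19] x  {0,1}  => 0  2->0 ok
  [20] x  {0,1}  => 0  0->0 ok
  [21] x  {0,1}  => 0  0->0 ok
  [22] x  {0,1}  => 1  0->1 ok
  [23] z  {2}  => 2  1->2 ok
  [24] x  {0,1}  => 1  2->1 ok
  [25] x  {0,1}  => 0  1->0 ok

0,3,1,0,3,3,2,1,1,0,1,1,2,1,2,0,3,3,2,0,0,0,1,2,1,0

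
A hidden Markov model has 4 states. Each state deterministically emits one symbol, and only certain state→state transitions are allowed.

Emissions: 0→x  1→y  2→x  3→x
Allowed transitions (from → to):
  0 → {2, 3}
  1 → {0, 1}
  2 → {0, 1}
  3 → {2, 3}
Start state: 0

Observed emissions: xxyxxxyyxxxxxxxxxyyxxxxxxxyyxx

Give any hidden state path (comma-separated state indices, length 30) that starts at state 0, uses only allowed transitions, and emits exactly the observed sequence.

  [0] x  {0,2,3}  => 0  start
  [1] x  {0,2,3}  => 2  0->2 ok
  [2] y  {1}  => 1  2->1 ok
  [3] x  {0,2,3}  => 0  1->0 ok
  [4] x  {0,2,3}  => 3  0->3 ok
  [5] x  {0,2,3}  => 2  3->2 ok
  [6] y  {1}  => 1  2->1 ok
  [7] y  {1}  => 1  1->1 ok
  [8] x  {0,2,3}  => 0  1->0 ok
  [9] x  {0,2,3}  => 3  0->3 ok
  [10] x  {0,2,3}  => 2  3->2 ok
  [11] x  {0,2,3}  => 0  2->0 ok
  [12] x  {0,2,3}  => 2  0->2 ok
  [13] x  {0,2,3}  => 0  2->0 ok
  [14] x  {0,2,3}  => 3  0->3 ok
  [15] x  {0,2,3}  => 3  3->3 ok
  [16] x  {0,2,3}  => 2  3->2 ok
  [17] y  {1}  => 1  2->1 ok
  [18] y  {1}  => 1  1->1 ok
  [19] x  {0,2,3}  => 0  1->0 ok
  [20] x  {0,2,3}  => 3  0->3 ok
  [21] x  {0,2,3}  => 2  3->2 ok
  [22] x  {0,2,3}  => 0  2->0 ok
  [23] x  {0,2,3}  => 2  0->2 ok
  [24] x  {0,2,3}  => 0  2->0 ok
  [25] x  {0,2,3}  => 2  0->2 ok
  [26] y  {1}  => 1  2->1 ok
  [27] y  {1}  => 1  1->1 ok
  [28] x  {0,2,3}  => 0  1->0 ok
  [29] x  {0,2,3}  => 3  0->3 ok

0,2,1,0,3,2,1,1,0,3,2,0,2,0,3,3,2,1,1,0,3,2,0,2,0,2,1,1,0,3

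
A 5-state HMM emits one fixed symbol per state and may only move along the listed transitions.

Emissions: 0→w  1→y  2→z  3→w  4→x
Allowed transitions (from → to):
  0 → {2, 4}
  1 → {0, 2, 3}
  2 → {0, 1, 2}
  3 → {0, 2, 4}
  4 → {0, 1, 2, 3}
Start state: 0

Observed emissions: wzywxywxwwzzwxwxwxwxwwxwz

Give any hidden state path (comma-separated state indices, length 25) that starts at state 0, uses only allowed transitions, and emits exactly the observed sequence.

0,2,1,3,4,1,0,4,3,0,2,2,0,4,0,4,3,4,0,4,3,0,4,3,2

  0: obs=w cand={0,3} pick 0 [start]
  1: obs=z cand={2} pick 2 [0->2 ok]
  2: obs=y cand={1} pick 1 [2->1 ok]
  3: obs=w cand={0,3} pick 3 [1->3 ok]
  4: obs=x cand={4} pick 4 [3->4 ok]
  5: obs=y cand={1} pick 1 [4->1 ok]
  6: obs=w cand={0,3} pick 0 [1->0 ok]
  7: obs=x cand={4} pick 4 [0->4 ok]
  8: obs=w cand={0,3} pick 3 [4->3 ok]
  9: obs=w cand={0,3} pick 0 [3->0 ok]
  10: obs=z cand={2} pick 2 [0->2 ok]
  11: obs=z cand={2} pick 2 [2->2 ok]
  12: obs=w cand={0,3} pick 0 [2->0 ok]
  13: obs=x cand={4} pick 4 [0->4 ok]
  14: obs=w cand={0,3} pick 0 [4->0 ok]
  15: obs=x cand={4} pick 4 [0->4 ok]
  16: obs=w cand={0,3} pick 3 [4->3 ok]
  17: obs=x cand={4} pick 4 [3->4 ok]
  18: obs=w cand={0,3} pick 0 [4->0 ok]
  19: obs=x cand={4} pick 4 [0->4 ok]
  20: obs=w cand={0,3} pick 3 [4->3 ok]
  21: obs=w cand={0,3} pick 0 [3->0 ok]
  22: obs=x cand={4} pick 4 [0->4 ok]
  23: obs=w cand={0,3} pick 3 [4->3 ok]
  24: obs=z cand={2} pick 2 [3->2 ok]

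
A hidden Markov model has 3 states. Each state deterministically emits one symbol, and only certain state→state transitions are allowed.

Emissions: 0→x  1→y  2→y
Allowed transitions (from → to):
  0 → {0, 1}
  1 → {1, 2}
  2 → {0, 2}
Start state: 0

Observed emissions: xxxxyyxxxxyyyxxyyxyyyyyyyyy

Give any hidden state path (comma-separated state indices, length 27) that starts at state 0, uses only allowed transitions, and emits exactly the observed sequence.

  0: obs=x cand={0} pick 0 [start]
  1: obs=x cand={0} pick 0 [0->0 ok]
  2: obs=x cand={0} pick 0 [0->0 ok]
  3: obs=x cand={0} pick 0 [0->0 ok]
  4: obs=y cand={1,2} pick 1 [0->1 ok]
  5: obs=y cand={1,2} pick 2 [1->2 ok]
  6: obs=x cand={0} pick 0 [2->0 ok]
  7: obs=x cand={0} pick 0 [0->0 ok]
  8: obs=x cand={0} pick 0 [0->0 ok]
  9: obs=x cand={0} pick 0 [0->0 ok]
  10: obs=y cand={1,2} pick 1 [0->1 ok]
  11: obs=y cand={1,2} pick 1 [1->1 ok]
  12: obs=y cand={1,2} pick 2 [1->2 ok]
  13: obs=x cand={0} pick 0 [2->0 ok]
  14: obs=x cand={0} pick 0 [0->0 ok]
  15: obs=y cand={1,2} pick 1 [0->1 ok]
  16: obs=y cand={1,2} pick 2 [1->2 ok]
  17: obs=x cand={0} pick 0 [2->0 ok]
  18: obs=y cand={1,2} pick 1 [0->1 ok]
  19: obs=y cand={1,2} pick 1 [1->1 ok]
  20: obs=y cand={1,2} pick 1 [1->1 ok]
  21: obs=y cand={1,2} pick 1 [1->1 ok]
  22: obs=y cand={1,2} pick 1 [1->1 ok]
  23: obs=y cand={1,2} pick 1 [1->1 ok]
  24: obs=y cand={1,2} pick 1 [1->1 ok]
  25: obs=y cand={1,2} pick 1 [1->1 ok]
  26: obs=y cand={1,2} pick 2 [1->2 ok]

0,0,0,0,1,2,0,0,0,0,1,1,2,0,0,1,2,0,1,1,1,1,1,1,1,1,2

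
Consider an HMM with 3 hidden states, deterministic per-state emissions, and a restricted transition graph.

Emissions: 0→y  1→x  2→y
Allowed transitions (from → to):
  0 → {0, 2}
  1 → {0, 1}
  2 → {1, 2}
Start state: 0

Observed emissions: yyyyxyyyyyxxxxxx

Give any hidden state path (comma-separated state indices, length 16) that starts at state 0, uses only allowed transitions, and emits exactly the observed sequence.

0,0,0,2,1,0,0,0,0,2,1,1,1,1,1,1

  t0 'y' -> {0,2}, take 0 (start)
  t1 'y' -> {0,2}, take 0 (0->0 ok)
  t2 'y' -> {0,2}, take 0 (0->0 ok)
  t3 'y' -> {0,2}, take 2 (0->2 ok)
  t4 'x' -> {1}, take 1 (2->1 ok)
  t5 'y' -> {0,2}, take 0 (1->0 ok)
  t6 'y' -> {0,2}, take 0 (0->0 ok)
  t7 'y' -> {0,2}, take 0 (0->0 ok)
  t8 'y' -> {0,2}, take 0 (0->0 ok)
  t9 'y' -> {0,2}, take 2 (0->2 ok)
  t10 'x' -> {1}, take 1 (2->1 ok)
  t11 'x' -> {1}, take 1 (1->1 ok)
  t12 'x' -> {1}, take 1 (1->1 ok)
  t13 'x' -> {1}, take 1 (1->1 ok)
  t14 'x' -> {1}, take 1 (1->1 ok)
  t15 'x' -> {1}, take 1 (1->1 ok)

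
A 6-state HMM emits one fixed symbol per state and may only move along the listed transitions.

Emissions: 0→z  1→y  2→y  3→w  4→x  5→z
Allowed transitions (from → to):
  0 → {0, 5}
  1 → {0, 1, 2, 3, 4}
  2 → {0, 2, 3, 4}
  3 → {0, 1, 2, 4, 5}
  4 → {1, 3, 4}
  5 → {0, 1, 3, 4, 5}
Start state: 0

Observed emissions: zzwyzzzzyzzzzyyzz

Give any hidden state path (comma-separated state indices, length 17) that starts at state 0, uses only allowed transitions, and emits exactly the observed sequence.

0,5,3,2,0,0,5,5,1,0,0,0,5,1,1,0,0

  pos 0: z in {0,5}, choose 0; start
  pos 1: z in {0,5}, choose 5; 0->5 ok
  pos 2: w in {3}, choose 3; 5->3 ok
  pos 3: y in {1,2}, choose 2; 3->2 ok
  pos 4: z in {0,5}, choose 0; 2->0 ok
  pos 5: z in {0,5}, choose 0; 0->0 ok
  pos 6: z in {0,5}, choose 5; 0->5 ok
  pos 7: z in {0,5}, choose 5; 5->5 ok
  pos 8: y in {1,2}, choose 1; 5->1 ok
  pos 9: z in {0,5}, choose 0; 1->0 ok
  pos 10: z in {0,5}, choose 0; 0->0 ok
  pos 11: z in {0,5}, choose 0; 0->0 ok
  pos 12: z in {0,5}, choose 5; 0->5 ok
  pos 13: y in {1,2}, choose 1; 5->1 ok
  pos 14: y in {1,2}, choose 1; 1->1 ok
  pos 15: z in {0,5}, choose 0; 1->0 ok
  pos 16: z in {0,5}, choose 0; 0->0 ok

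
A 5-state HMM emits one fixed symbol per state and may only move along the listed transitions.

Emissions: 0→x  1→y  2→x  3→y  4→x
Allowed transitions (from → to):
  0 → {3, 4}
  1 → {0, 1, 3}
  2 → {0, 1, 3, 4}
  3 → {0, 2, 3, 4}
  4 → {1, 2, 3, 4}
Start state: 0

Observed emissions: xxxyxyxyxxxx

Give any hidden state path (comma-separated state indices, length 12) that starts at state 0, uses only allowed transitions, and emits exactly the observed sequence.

  pos 0: x in {0,2,4}, choose 0; start
  pos 1: x in {0,2,4}, choose 4; 0->4 ok
  pos 2: x in {0,2,4}, choose 4; 4->4 ok
  pos 3: y in {1,3}, choose 3; 4->3 ok
  pos 4: x in {0,2,4}, choose 0; 3->0 ok
  pos 5: y in {1,3}, choose 3; 0->3 ok
  pos 6: x in {0,2,4}, choose 0; 3->0 ok
  pos 7: y in {1,3}, choose 3; 0->3 ok
  pos 8: x in {0,2,4}, choose 2; 3->2 ok
  pos 9: x in {0,2,4}, choose 4; 2->4 ok
  pos 10: x in {0,2,4}, choose 4; 4->4 ok
  pos 11: x in {0,2,4}, choose 4; 4->4 ok

0,4,4,3,0,3,0,3,2,4,4,4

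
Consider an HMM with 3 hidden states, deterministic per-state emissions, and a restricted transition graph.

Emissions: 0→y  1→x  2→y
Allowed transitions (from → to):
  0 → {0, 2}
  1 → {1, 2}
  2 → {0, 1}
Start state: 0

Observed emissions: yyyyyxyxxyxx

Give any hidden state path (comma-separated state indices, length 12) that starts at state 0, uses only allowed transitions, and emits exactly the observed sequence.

  t0 'y' -> {0,2}, take 0 (start)
  t1 'y' -> {0,2}, take 0 (0->0 ok)
  t2 'y' -> {0,2}, take 0 (0->0 ok)
  t3 'y' -> {0,2}, take 0 (0->0 ok)
  t4 'y' -> {0,2}, take 2 (0->2 ok)
  t5 'x' -> {1}, take 1 (2->1 ok)
  t6 'y' -> {0,2}, take 2 (1->2 ok)
  t7 'x' -> {1}, take 1 (2->1 ok)
  t8 'x' -> {1}, take 1 (1->1 ok)
  t9 'y' -> {0,2}, take 2 (1->2 ok)
  t10 'x' -> {1}, take 1 (2->1 ok)
  t11 'x' -> {1}, take 1 (1->1 ok)

0,0,0,0,2,1,2,1,1,2,1,1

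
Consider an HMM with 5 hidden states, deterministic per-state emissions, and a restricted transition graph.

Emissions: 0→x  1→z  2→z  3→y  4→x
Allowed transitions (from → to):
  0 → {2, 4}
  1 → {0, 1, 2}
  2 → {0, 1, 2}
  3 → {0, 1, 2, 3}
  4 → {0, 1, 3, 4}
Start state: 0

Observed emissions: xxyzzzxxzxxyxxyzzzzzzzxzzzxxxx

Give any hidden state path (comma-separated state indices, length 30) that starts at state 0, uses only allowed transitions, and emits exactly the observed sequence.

  0: obs=x cand={0,4} pick 0 [start]
  1: obs=x cand={0,4} pick 4 [0->4 ok]
  2: obs=y cand={3} pick 3 [4->3 ok]
  3: obs=z cand={1,2} pick 2 [3->2 ok]
  4: obs=z cand={1,2} pick 2 [2->2 ok]
  5: obs=z cand={1,2} pick 1 [2->1 ok]
  6: obs=x cand={0,4} pick 0 [1->0 ok]
  7: obs=x cand={0,4} pick 4 [0->4 ok]
  8: obs=z cand={1,2} pick 1 [4->1 ok]
  9: obs=x cand={0,4} pick 0 [1->0 ok]
  10: obs=x cand={0,4} pick 4 [0->4 ok]
  11: obs=y cand={3} pick 3 [4->3 ok]
  12: obs=x cand={0,4} pick 0 [3->0 ok]
  13: obs=x cand={0,4} pick 4 [0->4 ok]
  14: obs=y cand={3} pick 3 [4->3 ok]
  15: obs=z cand={1,2} pick 1 [3->1 ok]
  16: obs=z cand={1,2} pick 1 [1->1 ok]
  17: obs=z cand={1,2} pick 1 [1->1 ok]
  18: obs=z cand={1,2} pick 2 [1->2 ok]
  19: obs=z cand={1,2} pick 1 [2->1 ok]
  20: obs=z cand={1,2} pick 1 [1->1 ok]
  21: obs=z cand={1,2} pick 1 [1->1 ok]
  22: obs=x cand={0,4} pick 0 [1->0 ok]
  23: obs=z cand={1,2} pick 2 [0->2 ok]
  24: obs=z cand={1,2} pick 2 [2->2 ok]
  25: obs=z cand={1,2} pick 1 [2->1 ok]
  26: obs=x cand={0,4} pick 0 [1->0 ok]
  27: obs=x cand={0,4} pick 4 [0->4 ok]
  28: obs=x cand={0,4} pick 0 [4->0 ok]
  29: obs=x cand={0,4} pick 4 [0->4 ok]

0,4,3,2,2,1,0,4,1,0,4,3,0,4,3,1,1,1,2,1,1,1,0,2,2,1,0,4,0,4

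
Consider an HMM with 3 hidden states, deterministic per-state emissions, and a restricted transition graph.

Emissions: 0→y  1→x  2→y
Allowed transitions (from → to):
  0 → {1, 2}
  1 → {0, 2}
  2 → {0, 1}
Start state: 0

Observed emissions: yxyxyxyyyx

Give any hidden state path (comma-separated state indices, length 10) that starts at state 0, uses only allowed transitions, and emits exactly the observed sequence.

0,1,2,1,0,1,0,2,0,1

  [0] y  {0,2}  => 0  start
  [1] x  {1}  => 1  0->1 ok
  [2] y  {0,2}  => 2  1->2 ok
  [3] x  {1}  => 1  2->1 ok
  [4] y  {0,2}  => 0  1->0 ok
  [5] x  {1}  => 1  0->1 ok
  [6] y  {0,2}  => 0  1->0 ok
  [7] y  {0,2}  => 2  0->2 ok
  [8] y  {0,2}  => 0  2->0 ok
  [9] x  {1}  => 1  0->1 ok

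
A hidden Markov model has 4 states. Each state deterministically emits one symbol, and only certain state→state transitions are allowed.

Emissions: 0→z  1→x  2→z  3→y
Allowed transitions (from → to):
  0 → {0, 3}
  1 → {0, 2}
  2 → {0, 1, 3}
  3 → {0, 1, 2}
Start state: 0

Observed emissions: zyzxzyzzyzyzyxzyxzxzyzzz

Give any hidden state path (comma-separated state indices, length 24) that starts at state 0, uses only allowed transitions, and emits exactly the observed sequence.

0,3,2,1,2,3,2,0,3,2,3,0,3,1,0,3,1,2,1,2,3,2,0,0

  [0] z  {0,2}  => 0  start
  [1] y  {3}  => 3  0->3 ok
  [2] z  {0,2}  => 2  3->2 ok
  [3] x  {1}  => 1  2->1 ok
  [4] z  {0,2}  => 2  1->2 ok
  [5] y  {3}  => 3  2->3 ok
  [6] z  {0,2}  => 2  3->2 ok
  [7] z  {0,2}  => 0  2->0 ok
  [8] y  {3}  => 3  0->3 ok
  [9] z  {0,2}  => 2  3->2 ok
  [10] y  {3}  => 3  2->3 ok
  [11] z  {0,2}  => 0  3->0 ok
  [12] y  {3}  => 3  0->3 ok
  [13] x  {1}  => 1  3->1 ok
  [14] z  {0,2}  => 0  1->0 ok
  [15] y  {3}  => 3  0->3 ok
  [16] x  {1}  => 1  3->1 ok
  [17] z  {0,2}  => 2  1->2 ok
  [18] x  {1}  => 1  2->1 ok
  [19] z  {0,2}  => 2  1->2 ok
  [20] y  {3}  => 3  2->3 ok
  [21] z  {0,2}  => 2  3->2 ok
  [22] z  {0,2}  => 0  2->0 ok
  [23] z  {0,2}  => 0  0->0 ok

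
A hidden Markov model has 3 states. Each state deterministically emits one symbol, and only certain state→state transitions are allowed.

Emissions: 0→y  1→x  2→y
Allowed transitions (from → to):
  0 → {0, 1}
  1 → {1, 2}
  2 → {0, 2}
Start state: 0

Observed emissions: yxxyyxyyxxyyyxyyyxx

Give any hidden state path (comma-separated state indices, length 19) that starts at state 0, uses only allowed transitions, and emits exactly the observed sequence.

  [0] y  {0,2}  => 0  start
  [1] x  {1}  => 1  0->1 ok
  [2] x  {1}  => 1  1->1 ok
  [3] y  {0,2}  => 2  1->2 ok
  [4] y  {0,2}  => 0  2->0 ok
  [5] x  {1}  => 1  0->1 ok
  [6] y  {0,2}  => 2  1->2 ok
  [7] y  {0,2}  => 0  2->0 ok
  [8] x  {1}  => 1  0->1 ok
  [9] x  {1}  => 1  1->1 ok
  [10] y  {0,2}  => 2  1->2 ok
  [11] y  {0,2}  => 2  2->2 ok
  [12] y  {0,2}  => 0  2->0 ok
  [13] x  {1}  => 1  0->1 ok
  [14] y  {0,2}  => 2  1->2 ok
  [15] y  {0,2}  => 2  2->2 ok
  [16] y  {0,2}  => 0  2->0 ok
  [17] x  {1}  => 1  0->1 ok
  [18] x  {1}  => 1  1->1 ok

0,1,1,2,0,1,2,0,1,1,2,2,0,1,2,2,0,1,1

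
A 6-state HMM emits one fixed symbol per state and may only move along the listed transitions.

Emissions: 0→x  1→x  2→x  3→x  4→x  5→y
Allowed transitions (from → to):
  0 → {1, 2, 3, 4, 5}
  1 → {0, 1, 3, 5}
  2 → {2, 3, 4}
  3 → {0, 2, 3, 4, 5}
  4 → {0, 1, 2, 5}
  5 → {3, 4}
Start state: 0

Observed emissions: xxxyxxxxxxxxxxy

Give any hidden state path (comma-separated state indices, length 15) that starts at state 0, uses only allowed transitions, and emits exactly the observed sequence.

0,3,4,5,3,0,2,3,4,0,3,3,4,1,5

  0: obs=x cand={0,1,2,3,4} pick 0 [start]
  1: obs=x cand={0,1,2,3,4} pick 3 [0->3 ok]
  2: obs=x cand={0,1,2,3,4} pick 4 [3->4 ok]
  3: obs=y cand={5} pick 5 [4->5 ok]
  4: obs=x cand={0,1,2,3,4} pick 3 [5->3 ok]
  5: obs=x cand={0,1,2,3,4} pick 0 [3->0 ok]
  6: obs=x cand={0,1,2,3,4} pick 2 [0->2 ok]
  7: obs=x cand={0,1,2,3,4} pick 3 [2->3 ok]
  8: obs=x cand={0,1,2,3,4} pick 4 [3->4 ok]
  9: obs=x cand={0,1,2,3,4} pick 0 [4->0 ok]
  10: obs=x cand={0,1,2,3,4} pick 3 [0->3 ok]
  11: obs=x cand={0,1,2,3,4} pick 3 [3->3 ok]
  12: obs=x cand={0,1,2,3,4} pick 4 [3->4 ok]
  13: obs=x cand={0,1,2,3,4} pick 1 [4->1 ok]
  14: obs=y cand={5} pick 5 [1->5 ok]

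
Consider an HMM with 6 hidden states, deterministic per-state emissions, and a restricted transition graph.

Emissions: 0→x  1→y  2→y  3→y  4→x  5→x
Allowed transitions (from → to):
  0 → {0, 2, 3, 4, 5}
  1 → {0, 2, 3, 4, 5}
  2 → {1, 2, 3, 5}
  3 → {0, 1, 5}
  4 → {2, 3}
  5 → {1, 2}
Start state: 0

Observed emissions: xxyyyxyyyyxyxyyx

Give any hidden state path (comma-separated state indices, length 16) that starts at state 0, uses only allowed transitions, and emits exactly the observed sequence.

  pos 0: x in {0,4,5}, choose 0; start
  pos 1: x in {0,4,5}, choose 0; 0->0 ok
  pos 2: y in {1,2,3}, choose 2; 0->2 ok
  pos 3: y in {1,2,3}, choose 3; 2->3 ok
  pos 4: y in {1,2,3}, choose 1; 3->1 ok
  pos 5: x in {0,4,5}, choose 4; 1->4 ok
  pos 6: y in {1,2,3}, choose 3; 4->3 ok
  pos 7: y in {1,2,3}, choose 1; 3->1 ok
  pos 8: y in {1,2,3}, choose 2; 1->2 ok
  pos 9: y in {1,2,3}, choose 1; 2->1 ok
  pos 10: x in {0,4,5}, choose 4; 1->4 ok
  pos 11: y in {1,2,3}, choose 3; 4->3 ok
  pos 12: x in {0,4,5}, choose 0; 3->0 ok
  pos 13: y in {1,2,3}, choose 2; 0->2 ok
  pos 14: y in {1,2,3}, choose 3; 2->3 ok
  pos 15: x in {0,4,5}, choose 0; 3->0 ok

0,0,2,3,1,4,3,1,2,1,4,3,0,2,3,0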